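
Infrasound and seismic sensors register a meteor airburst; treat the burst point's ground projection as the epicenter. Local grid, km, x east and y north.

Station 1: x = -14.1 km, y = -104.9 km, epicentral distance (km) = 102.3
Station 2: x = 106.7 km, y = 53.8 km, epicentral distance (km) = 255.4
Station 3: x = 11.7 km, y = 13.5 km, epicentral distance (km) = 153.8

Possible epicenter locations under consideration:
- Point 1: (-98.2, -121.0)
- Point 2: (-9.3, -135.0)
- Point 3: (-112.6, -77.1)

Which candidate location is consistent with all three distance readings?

Point 3

For each candidate, compare |candidate − station| to the reported distance:
Point 1: residuals Station 1 16.7, Station 2 13.9, Station 3 19.9 → max 19.9 km
Point 2: residuals Station 1 71.8, Station 2 33.8, Station 3 3.8 → max 71.8 km
Point 3: residuals Station 1 0.0, Station 2 0.0, Station 3 0.0 → max 0.0 km
Only Point 3 has all residuals ≈ 0.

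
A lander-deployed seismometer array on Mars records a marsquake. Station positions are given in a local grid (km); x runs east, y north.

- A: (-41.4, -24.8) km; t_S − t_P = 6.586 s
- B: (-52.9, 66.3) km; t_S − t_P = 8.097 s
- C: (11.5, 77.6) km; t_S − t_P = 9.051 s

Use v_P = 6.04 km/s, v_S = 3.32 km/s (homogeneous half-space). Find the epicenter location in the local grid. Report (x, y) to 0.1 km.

x ≈ -18.1 km, y ≈ 17.8 km

Distance from S−P lag: d = Δt · v_P v_S / (v_P − v_S) = Δt · (6.04·3.32)/(6.04−3.32) ≈ 7.3724·Δt.
So d_A = 48.55, d_B = 59.69, d_C = 66.73 km.
Circle about each station: (x + 41.4)² + (y + 24.8)² = 48.55²; (x + 52.9)² + (y − 66.3)² = 59.69²; (x − 11.5)² + (y − 77.6)² = 66.73².
Subtracting pairs of circle equations eliminates x²+y² and gives linear equations (the radical axes):
-23.0 x + 182.2 y = 3659.31
105.8 x + 204.8 y = 1729.22
Solving the 2×2 system: x ≈ -18.1, y ≈ 17.8 km.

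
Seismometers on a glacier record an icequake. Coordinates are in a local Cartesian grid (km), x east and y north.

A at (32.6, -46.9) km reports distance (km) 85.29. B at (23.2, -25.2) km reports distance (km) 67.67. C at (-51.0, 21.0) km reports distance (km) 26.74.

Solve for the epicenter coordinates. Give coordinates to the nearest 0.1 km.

(-41.0, -3.8)

Circle about each station: (x − 32.6)² + (y + 46.9)² = 85.29²; (x − 23.2)² + (y + 25.2)² = 67.67²; (x + 51.0)² + (y − 21.0)² = 26.74².
Subtracting pairs of circle equations eliminates x²+y² and gives linear equations (the radical axes):
-18.8 x + 43.4 y = 606.07
-167.2 x + 135.8 y = 6338.99
Solving the 2×2 system: x ≈ -41.0, y ≈ -3.8 km.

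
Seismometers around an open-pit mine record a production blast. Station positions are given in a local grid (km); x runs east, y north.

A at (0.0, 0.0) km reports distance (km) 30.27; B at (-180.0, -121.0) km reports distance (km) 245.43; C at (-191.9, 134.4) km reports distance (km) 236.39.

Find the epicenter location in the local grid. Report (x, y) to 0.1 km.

Circle about each station: x² + y² = 30.27²; (x + 180.0)² + (y + 121.0)² = 245.43²; (x + 191.9)² + (y − 134.4)² = 236.39².
Subtracting the A equation from the B and C equations removes the quadratic terms:
-360.0 x − 242.0 y = -12278.61
-383.8 x + 268.8 y = -74.99
Solving the 2×2 system: x ≈ 17.5, y ≈ 24.7 km.

(17.5, 24.7)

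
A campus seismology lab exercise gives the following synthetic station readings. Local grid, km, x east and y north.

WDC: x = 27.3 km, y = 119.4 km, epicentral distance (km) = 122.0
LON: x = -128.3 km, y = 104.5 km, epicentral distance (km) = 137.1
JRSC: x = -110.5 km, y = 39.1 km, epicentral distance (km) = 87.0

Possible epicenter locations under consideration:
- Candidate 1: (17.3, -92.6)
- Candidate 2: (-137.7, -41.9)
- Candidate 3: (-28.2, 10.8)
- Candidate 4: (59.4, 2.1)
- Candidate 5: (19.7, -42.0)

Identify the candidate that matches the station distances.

For each candidate, compare |candidate − station| to the reported distance:
Candidate 1: residuals WDC 90.2, LON 107.9, JRSC 96.5 → max 107.9 km
Candidate 2: residuals WDC 108.7, LON 9.6, JRSC 1.6 → max 108.7 km
Candidate 3: residuals WDC 0.0, LON 0.0, JRSC 0.0 → max 0.0 km
Candidate 4: residuals WDC 0.4, LON 76.7, JRSC 86.9 → max 86.9 km
Candidate 5: residuals WDC 39.6, LON 71.1, JRSC 66.4 → max 71.1 km
Only Candidate 3 has all residuals ≈ 0.

Candidate 3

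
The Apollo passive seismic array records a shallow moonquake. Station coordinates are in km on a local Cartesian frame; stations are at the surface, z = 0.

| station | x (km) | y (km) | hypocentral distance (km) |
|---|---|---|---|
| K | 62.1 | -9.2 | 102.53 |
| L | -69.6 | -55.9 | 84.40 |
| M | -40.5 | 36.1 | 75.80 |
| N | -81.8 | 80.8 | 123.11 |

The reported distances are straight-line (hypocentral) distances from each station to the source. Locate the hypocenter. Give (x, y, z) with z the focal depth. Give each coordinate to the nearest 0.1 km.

(-23.8, -12.3, 55.9)

Each station gives a sphere (x−x_i)² + (y−y_i)² + z² = d_i² (stations at z=0).
Subtracting the K sphere from L and M: z² cancels, leaving linear equations in x and y:
-263.4 x − 93.4 y = 7416.96
-205.2 x + 90.6 y = 3769.17
Solving: x ≈ -23.798, y ≈ -12.298 km (keep extra digits for the depth step; rounded: -23.8, -12.3).
Then from the K sphere: z² = 102.53² − (x − 62.1)² − (y + 9.2)² with x = -23.798, y = -12.298, so z ≈ 55.896 ≈ 55.9 km.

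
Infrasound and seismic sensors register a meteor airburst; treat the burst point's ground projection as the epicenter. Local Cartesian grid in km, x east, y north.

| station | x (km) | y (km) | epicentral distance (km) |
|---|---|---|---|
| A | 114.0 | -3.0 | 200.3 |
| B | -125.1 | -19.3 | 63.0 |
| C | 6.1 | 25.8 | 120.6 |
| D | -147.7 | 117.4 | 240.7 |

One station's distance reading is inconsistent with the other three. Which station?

Solve using three stations at a time. Using A, B, C (subtract circle equations pairwise → linear system) gives (x, y) ≈ (-77.8, -60.9).
Distances from that point to each station vs reported:
  A: calculated 200.3 vs reported 200.3 → residual 0.0 km
  B: calculated 63.0 vs reported 63.0 → residual 0.0 km
  C: calculated 120.6 vs reported 120.6 → residual 0.0 km
  D: calculated 191.5 vs reported 240.7 → residual 49.2 km
A, B, C are mutually consistent (residuals ≈ 0); D is off by 49.2 km.

D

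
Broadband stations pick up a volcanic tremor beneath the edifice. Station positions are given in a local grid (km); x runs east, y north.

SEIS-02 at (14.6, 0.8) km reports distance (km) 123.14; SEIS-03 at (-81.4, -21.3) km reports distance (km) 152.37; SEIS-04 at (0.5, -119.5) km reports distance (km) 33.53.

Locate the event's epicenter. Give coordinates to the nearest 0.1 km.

34.0 km east, -120.8 km north

Circle about each station: (x − 14.6)² + (y − 0.8)² = 123.14²; (x + 81.4)² + (y + 21.3)² = 152.37²; (x − 0.5)² + (y + 119.5)² = 33.53².
Subtracting the SEIS-02 equation from the SEIS-03 and SEIS-04 equations removes the quadratic terms:
-192.0 x − 44.2 y = -1187.31
-28.2 x − 240.6 y = 28105.90
Solving the 2×2 system: x ≈ 34.0, y ≈ -120.8 km.
Check against SEIS-02 (with the unrounded x, y): √((x − 14.6)²+(y − 0.8)²) = 123.14 ≈ 123.14 km. ✓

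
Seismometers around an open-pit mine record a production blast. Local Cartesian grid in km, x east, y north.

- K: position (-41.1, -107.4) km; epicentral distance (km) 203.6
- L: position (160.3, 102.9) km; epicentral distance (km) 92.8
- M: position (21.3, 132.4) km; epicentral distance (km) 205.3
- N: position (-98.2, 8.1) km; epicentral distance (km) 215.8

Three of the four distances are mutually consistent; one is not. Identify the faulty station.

Solve using three stations at a time. Using K, L, N (subtract circle equations pairwise → linear system) gives (x, y) ≈ (117.3, 20.6).
Distances from that point to each station vs reported:
  K: calculated 203.6 vs reported 203.6 → residual 0.0 km
  L: calculated 92.9 vs reported 92.8 → residual 0.1 km
  M: calculated 147.3 vs reported 205.3 → residual 58.0 km
  N: calculated 215.8 vs reported 215.8 → residual 0.0 km
K, L, N are mutually consistent (residuals ≈ 0); M is off by 58.0 km.

M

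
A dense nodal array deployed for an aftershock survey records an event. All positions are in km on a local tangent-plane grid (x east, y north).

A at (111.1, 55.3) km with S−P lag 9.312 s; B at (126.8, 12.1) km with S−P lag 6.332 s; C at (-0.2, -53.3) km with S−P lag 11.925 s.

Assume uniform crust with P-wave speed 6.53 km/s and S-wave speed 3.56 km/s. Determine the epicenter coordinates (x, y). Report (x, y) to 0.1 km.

(83.6, -12.2)

Distance from S−P lag: d = Δt · v_P v_S / (v_P − v_S) = Δt · (6.53·3.56)/(6.53−3.56) ≈ 7.8272·Δt.
So d_A = 72.89, d_B = 49.56, d_C = 93.34 km.
Circle about each station: (x − 111.1)² + (y − 55.3)² = 72.89²; (x − 126.8)² + (y − 12.1)² = 49.56²; (x + 0.2)² + (y + 53.3)² = 93.34².
Subtracting the A equation from the B and C equations removes the quadratic terms:
31.4 x − 86.4 y = 3680.11
-222.6 x − 217.2 y = -15959.77
Solving the 2×2 system: x ≈ 83.6, y ≈ -12.2 km.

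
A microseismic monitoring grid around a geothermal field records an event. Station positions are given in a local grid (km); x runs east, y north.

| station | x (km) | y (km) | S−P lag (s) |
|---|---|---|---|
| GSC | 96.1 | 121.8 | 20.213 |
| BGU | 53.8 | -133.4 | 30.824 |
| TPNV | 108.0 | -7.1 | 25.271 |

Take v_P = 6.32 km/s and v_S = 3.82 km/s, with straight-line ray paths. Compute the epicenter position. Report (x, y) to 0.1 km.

Distance from S−P lag: d = Δt · v_P v_S / (v_P − v_S) = Δt · (6.32·3.82)/(6.32−3.82) ≈ 9.6570·Δt.
So d_GSC = 195.20, d_BGU = 297.67, d_TPNV = 244.04 km.
Circle about each station: (x − 96.1)² + (y − 121.8)² = 195.20²; (x − 53.8)² + (y + 133.4)² = 297.67²; (x − 108.0)² + (y + 7.1)² = 244.04².
Subtracting the GSC equation from the BGU and TPNV equations removes the quadratic terms:
-84.6 x − 510.4 y = -53884.84
23.8 x − 257.8 y = -33808.52
Solving the 2×2 system: x ≈ -99.1, y ≈ 122.0 km.

-99.1 km east, 122.0 km north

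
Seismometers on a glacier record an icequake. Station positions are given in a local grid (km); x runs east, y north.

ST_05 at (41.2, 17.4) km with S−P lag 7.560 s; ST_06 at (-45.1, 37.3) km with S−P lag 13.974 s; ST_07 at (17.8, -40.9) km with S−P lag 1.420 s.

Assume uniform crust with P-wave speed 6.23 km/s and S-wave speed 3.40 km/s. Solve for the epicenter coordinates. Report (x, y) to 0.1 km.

27.9 km east, -37.6 km north

Distance from S−P lag: d = Δt · v_P v_S / (v_P − v_S) = Δt · (6.23·3.40)/(6.23−3.40) ≈ 7.4848·Δt.
So d_ST_05 = 56.59, d_ST_06 = 104.59, d_ST_07 = 10.63 km.
Circle about each station: (x − 41.2)² + (y − 17.4)² = 56.59²; (x + 45.1)² + (y − 37.3)² = 104.59²; (x − 17.8)² + (y + 40.9)² = 10.63².
Subtracting pairs of circle equations eliminates x²+y² and gives linear equations (the radical axes):
-172.6 x + 39.8 y = -6311.54
-46.8 x − 116.6 y = 3078.88
Solving the 2×2 system: x ≈ 27.9, y ≈ -37.6 km.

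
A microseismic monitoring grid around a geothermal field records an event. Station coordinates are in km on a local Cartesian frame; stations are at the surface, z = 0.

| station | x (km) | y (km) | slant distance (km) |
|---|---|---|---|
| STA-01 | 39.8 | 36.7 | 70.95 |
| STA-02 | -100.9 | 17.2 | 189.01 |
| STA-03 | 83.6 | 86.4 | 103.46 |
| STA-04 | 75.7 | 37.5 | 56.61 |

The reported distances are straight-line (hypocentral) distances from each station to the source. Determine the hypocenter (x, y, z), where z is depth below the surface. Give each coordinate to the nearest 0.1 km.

Each station gives a sphere (x−x_i)² + (y−y_i)² + z² = d_i² (stations at z=0).
Subtracting the STA-01 sphere from STA-02 and STA-03: z² cancels, leaving linear equations in x and y:
-281.4 x − 39.0 y = -23145.16
87.6 x + 99.4 y = 5852.92
Solving: x ≈ 84.398, y ≈ -15.496 km (keep extra digits for the depth step; rounded: 84.4, -15.5).
Then from the STA-01 sphere: z² = 70.95² − (x − 39.8)² − (y − 36.7)² with x = 84.398, y = -15.496, so z ≈ 17.902 ≈ 17.9 km.

(84.4, -15.5, 17.9)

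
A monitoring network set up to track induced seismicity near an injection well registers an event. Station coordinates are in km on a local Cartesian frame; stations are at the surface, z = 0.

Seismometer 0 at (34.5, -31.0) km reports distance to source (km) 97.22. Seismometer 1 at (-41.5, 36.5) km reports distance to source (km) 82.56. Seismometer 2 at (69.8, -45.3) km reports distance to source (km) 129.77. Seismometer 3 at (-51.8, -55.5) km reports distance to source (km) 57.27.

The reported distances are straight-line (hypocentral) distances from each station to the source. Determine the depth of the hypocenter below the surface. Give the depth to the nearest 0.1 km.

z ≈ 50.4 km

Each station gives a sphere (x−x_i)² + (y−y_i)² + z² = d_i² (stations at z=0).
Subtracting the Seismometer 0 sphere from Seismometer 1 and Seismometer 2: z² cancels, leaving linear equations in x and y:
-152.0 x + 135.0 y = 3538.82
70.6 x − 28.6 y = -2615.64
Solving: x ≈ -48.594, y ≈ -28.500 km (keep extra digits for the depth step; rounded: -48.6, -28.5).
Then from the Seismometer 0 sphere: z² = 97.22² − (x − 34.5)² − (y + 31.0)² with x = -48.594, y = -28.500, so z ≈ 50.407 ≈ 50.4 km.
Check against Seismometer 3 (with the unrounded solution): distance 57.27 ≈ 57.27 km. ✓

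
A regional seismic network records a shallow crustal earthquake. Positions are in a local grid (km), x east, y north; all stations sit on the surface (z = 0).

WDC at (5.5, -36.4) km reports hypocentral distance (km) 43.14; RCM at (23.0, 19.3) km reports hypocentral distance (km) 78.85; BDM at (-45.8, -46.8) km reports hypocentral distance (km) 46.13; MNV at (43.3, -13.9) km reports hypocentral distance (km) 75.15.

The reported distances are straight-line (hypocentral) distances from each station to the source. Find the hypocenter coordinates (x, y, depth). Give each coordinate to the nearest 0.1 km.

Each station gives a sphere (x−x_i)² + (y−y_i)² + z² = d_i² (stations at z=0).
Subtracting the WDC sphere from RCM and BDM: z² cancels, leaving linear equations in x and y:
35.0 x + 111.4 y = -4809.98
-102.6 x − 20.8 y = 2665.75
Solving: x ≈ -18.401, y ≈ -37.396 km (keep extra digits for the depth step; rounded: -18.4, -37.4).
Then from the WDC sphere: z² = 43.14² − (x − 5.5)² − (y + 36.4)² with x = -18.401, y = -37.396, so z ≈ 35.900 ≈ 35.9 km.
Check against MNV (with the unrounded solution): distance 75.15 ≈ 75.15 km. ✓

x ≈ -18.4 km, y ≈ -37.4 km, depth ≈ 35.9 km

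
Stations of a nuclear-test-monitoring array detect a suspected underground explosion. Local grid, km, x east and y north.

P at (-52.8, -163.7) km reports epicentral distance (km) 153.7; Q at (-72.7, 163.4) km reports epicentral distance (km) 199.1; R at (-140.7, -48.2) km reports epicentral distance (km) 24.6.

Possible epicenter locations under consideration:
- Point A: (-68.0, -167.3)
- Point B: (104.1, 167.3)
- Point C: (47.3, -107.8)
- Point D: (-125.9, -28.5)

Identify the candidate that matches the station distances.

For each candidate, compare |candidate − station| to the reported distance:
Point A: residuals P 138.1, Q 131.6, R 114.9 → max 138.1 km
Point B: residuals P 212.6, Q 22.3, R 301.5 → max 301.5 km
Point C: residuals P 39.0, Q 97.5, R 172.6 → max 172.6 km
Point D: residuals P 0.0, Q 0.0, R 0.0 → max 0.0 km
Only Point D has all residuals ≈ 0.

Point D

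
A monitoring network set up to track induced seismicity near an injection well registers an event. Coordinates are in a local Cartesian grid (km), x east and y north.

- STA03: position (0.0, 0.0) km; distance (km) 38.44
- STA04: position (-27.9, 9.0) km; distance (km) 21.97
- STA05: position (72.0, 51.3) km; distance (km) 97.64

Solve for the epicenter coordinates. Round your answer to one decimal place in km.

(-23.4, 30.5)

Circle about each station: x² + y² = 38.44²; (x + 27.9)² + (y − 9.0)² = 21.97²; (x − 72.0)² + (y − 51.3)² = 97.64².
Subtracting pairs of circle equations eliminates x²+y² and gives linear equations (the radical axes):
-55.8 x + 18.0 y = 1854.36
144.0 x + 102.6 y = -240.25
Solving the 2×2 system: x ≈ -23.4, y ≈ 30.5 km.
Check against STA03 (with the unrounded x, y): √(x²+y²) = 38.43 ≈ 38.44 km. ✓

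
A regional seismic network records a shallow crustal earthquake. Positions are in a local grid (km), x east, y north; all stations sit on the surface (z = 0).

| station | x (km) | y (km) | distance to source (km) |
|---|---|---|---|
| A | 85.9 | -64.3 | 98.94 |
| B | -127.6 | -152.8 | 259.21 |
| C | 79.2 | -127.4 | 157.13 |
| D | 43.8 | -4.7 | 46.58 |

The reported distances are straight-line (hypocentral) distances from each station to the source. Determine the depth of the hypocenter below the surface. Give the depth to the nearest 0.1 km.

Each station gives a sphere (x−x_i)² + (y−y_i)² + z² = d_i² (stations at z=0).
Subtracting the A sphere from B and C: z² cancels, leaving linear equations in x and y:
-427.0 x − 177.0 y = -29284.40
-13.4 x − 126.2 y = -3910.61
Solving: x ≈ 58.303, y ≈ 24.797 km (keep extra digits for the depth step; rounded: 58.3, 24.8).
Then from the A sphere: z² = 98.94² − (x − 85.9)² − (y + 64.3)² with x = 58.303, y = 24.797, so z ≈ 33.004 ≈ 33.0 km.
Check against D (with the unrounded solution): distance 46.58 ≈ 46.58 km. ✓

depth ≈ 33.0 km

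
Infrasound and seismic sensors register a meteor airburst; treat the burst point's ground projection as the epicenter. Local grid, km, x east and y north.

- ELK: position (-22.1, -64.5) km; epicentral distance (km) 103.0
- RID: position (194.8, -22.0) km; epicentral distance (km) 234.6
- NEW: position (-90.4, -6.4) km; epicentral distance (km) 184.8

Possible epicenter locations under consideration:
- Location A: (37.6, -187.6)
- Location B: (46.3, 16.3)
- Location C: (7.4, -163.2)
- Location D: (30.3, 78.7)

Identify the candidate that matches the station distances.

Location C

For each candidate, compare |candidate − station| to the reported distance:
Location A: residuals ELK 33.8, RID 6.3, NEW 37.1 → max 37.1 km
Location B: residuals ELK 2.9, RID 81.2, NEW 46.2 → max 81.2 km
Location C: residuals ELK 0.0, RID 0.0, NEW 0.0 → max 0.0 km
Location D: residuals ELK 49.5, RID 41.7, NEW 37.1 → max 49.5 km
Only Location C has all residuals ≈ 0.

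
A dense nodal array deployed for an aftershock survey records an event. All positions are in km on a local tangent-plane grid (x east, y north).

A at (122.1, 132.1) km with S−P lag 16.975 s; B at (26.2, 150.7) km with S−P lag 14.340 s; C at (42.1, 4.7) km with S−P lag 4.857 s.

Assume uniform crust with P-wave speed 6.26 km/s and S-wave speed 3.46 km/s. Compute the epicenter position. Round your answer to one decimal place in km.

Distance from S−P lag: d = Δt · v_P v_S / (v_P − v_S) = Δt · (6.26·3.46)/(6.26−3.46) ≈ 7.7356·Δt.
So d_A = 131.31, d_B = 110.93, d_C = 37.57 km.
Circle about each station: (x − 122.1)² + (y − 132.1)² = 131.31²; (x − 26.2)² + (y − 150.7)² = 110.93²; (x − 42.1)² + (y − 4.7)² = 37.57².
Subtracting the A equation from the B and C equations removes the quadratic terms:
-191.8 x + 37.2 y = -4025.04
-160.0 x − 254.8 y = -14733.51
Solving the 2×2 system: x ≈ 28.7, y ≈ 39.8 km.
Check against A (with the unrounded x, y): √((x − 122.1)²+(y − 132.1)²) = 131.31 ≈ 131.31 km. ✓

(28.7, 39.8)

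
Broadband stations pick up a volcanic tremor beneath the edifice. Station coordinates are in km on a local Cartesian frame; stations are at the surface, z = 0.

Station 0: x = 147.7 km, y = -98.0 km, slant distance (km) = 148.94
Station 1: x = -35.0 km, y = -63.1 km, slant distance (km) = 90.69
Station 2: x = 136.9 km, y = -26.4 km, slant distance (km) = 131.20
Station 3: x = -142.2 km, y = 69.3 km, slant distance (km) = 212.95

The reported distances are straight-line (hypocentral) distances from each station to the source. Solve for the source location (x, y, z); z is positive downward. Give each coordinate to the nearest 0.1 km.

x ≈ 24.9 km, y ≈ -45.2 km, depth ≈ 65.7 km

Each station gives a sphere (x−x_i)² + (y−y_i)² + z² = d_i² (stations at z=0).
Subtracting the Station 0 sphere from Station 1 and Station 2: z² cancels, leaving linear equations in x and y:
-365.4 x + 69.8 y = -12254.23
-21.6 x + 143.2 y = -7011.04
Solving: x ≈ 24.902, y ≈ -45.204 km (keep extra digits for the depth step; rounded: 24.9, -45.2).
Then from the Station 0 sphere: z² = 148.94² − (x − 147.7)² − (y + 98.0)² with x = 24.902, y = -45.204, so z ≈ 65.699 ≈ 65.7 km.
Check against Station 3 (with the unrounded solution): distance 212.96 ≈ 212.95 km. ✓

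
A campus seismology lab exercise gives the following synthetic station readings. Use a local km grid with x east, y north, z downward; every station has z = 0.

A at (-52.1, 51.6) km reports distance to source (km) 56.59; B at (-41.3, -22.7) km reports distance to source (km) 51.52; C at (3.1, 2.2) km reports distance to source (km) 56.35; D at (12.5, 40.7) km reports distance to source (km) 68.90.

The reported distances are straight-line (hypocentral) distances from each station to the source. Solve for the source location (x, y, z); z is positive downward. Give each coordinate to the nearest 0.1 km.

x ≈ -37.5 km, y ≈ 12.1 km, depth ≈ 37.8 km

Each station gives a sphere (x−x_i)² + (y−y_i)² + z² = d_i² (stations at z=0).
Subtracting the A sphere from B and C: z² cancels, leaving linear equations in x and y:
21.6 x − 148.6 y = -2607.87
110.4 x − 98.8 y = -5335.41
Solving: x ≈ -37.501, y ≈ 12.099 km (keep extra digits for the depth step; rounded: -37.5, 12.1).
Then from the A sphere: z² = 56.59² − (x + 52.1)² − (y − 51.6)² with x = -37.501, y = 12.099, so z ≈ 37.802 ≈ 37.8 km.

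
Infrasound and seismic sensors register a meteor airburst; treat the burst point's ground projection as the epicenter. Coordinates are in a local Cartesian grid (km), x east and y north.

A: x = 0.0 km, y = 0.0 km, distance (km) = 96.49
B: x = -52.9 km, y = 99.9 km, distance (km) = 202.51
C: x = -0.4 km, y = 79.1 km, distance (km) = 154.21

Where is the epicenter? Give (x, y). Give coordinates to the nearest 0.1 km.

81.6 km east, -51.5 km north

Circle about each station: x² + y² = 96.49²; (x + 52.9)² + (y − 99.9)² = 202.51²; (x + 0.4)² + (y − 79.1)² = 154.21².
Subtracting the A equation from the B and C equations removes the quadratic terms:
-105.8 x + 199.8 y = -18921.56
-0.8 x + 158.2 y = -8213.43
Solving the 2×2 system: x ≈ 81.6, y ≈ -51.5 km.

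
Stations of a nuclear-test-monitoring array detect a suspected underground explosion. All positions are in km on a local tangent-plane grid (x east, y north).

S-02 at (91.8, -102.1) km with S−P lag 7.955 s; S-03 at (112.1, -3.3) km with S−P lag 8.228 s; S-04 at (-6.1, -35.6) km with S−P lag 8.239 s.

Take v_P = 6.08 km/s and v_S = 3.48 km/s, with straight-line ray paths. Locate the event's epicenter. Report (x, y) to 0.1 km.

x ≈ 60.2 km, y ≈ -45.6 km

Distance from S−P lag: d = Δt · v_P v_S / (v_P − v_S) = Δt · (6.08·3.48)/(6.08−3.48) ≈ 8.1378·Δt.
So d_S-02 = 64.74, d_S-03 = 66.96, d_S-04 = 67.05 km.
Circle about each station: (x − 91.8)² + (y + 102.1)² = 64.74²; (x − 112.1)² + (y + 3.3)² = 66.96²; (x + 6.1)² + (y + 35.6)² = 67.05².
Subtracting the S-02 equation from the S-03 and S-04 equations removes the quadratic terms:
40.6 x + 197.6 y = -6566.72
-195.8 x + 133.0 y = -17851.51
Solving the 2×2 system: x ≈ 60.2, y ≈ -45.6 km.
Check against S-02 (with the unrounded x, y): √((x − 91.8)²+(y + 102.1)²) = 64.74 ≈ 64.74 km. ✓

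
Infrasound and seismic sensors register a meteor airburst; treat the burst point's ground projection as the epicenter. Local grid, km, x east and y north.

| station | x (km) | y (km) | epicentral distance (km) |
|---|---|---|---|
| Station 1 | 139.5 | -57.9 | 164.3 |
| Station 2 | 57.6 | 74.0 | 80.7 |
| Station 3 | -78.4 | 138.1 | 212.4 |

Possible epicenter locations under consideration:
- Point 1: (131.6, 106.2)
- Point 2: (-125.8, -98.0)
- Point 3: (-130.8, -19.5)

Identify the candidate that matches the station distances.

Point 1

For each candidate, compare |candidate − station| to the reported distance:
Point 1: residuals Station 1 0.0, Station 2 0.0, Station 3 0.0 → max 0.0 km
Point 2: residuals Station 1 104.0, Station 2 170.7, Station 3 28.4 → max 170.7 km
Point 3: residuals Station 1 108.7, Station 2 129.6, Station 3 46.3 → max 129.6 km
Only Point 1 has all residuals ≈ 0.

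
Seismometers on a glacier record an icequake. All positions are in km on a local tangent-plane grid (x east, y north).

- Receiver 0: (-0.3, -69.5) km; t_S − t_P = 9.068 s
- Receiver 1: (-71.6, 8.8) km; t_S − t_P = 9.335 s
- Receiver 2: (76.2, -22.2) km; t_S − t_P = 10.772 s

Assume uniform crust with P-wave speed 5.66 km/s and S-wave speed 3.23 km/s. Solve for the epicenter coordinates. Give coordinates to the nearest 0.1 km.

-2.1 km east, -1.3 km north

Distance from S−P lag: d = Δt · v_P v_S / (v_P − v_S) = Δt · (5.66·3.23)/(5.66−3.23) ≈ 7.5234·Δt.
So d_Receiver 0 = 68.22, d_Receiver 1 = 70.23, d_Receiver 2 = 81.04 km.
Circle about each station: (x + 0.3)² + (y + 69.5)² = 68.22²; (x + 71.6)² + (y − 8.8)² = 70.23²; (x − 76.2)² + (y + 22.2)² = 81.04².
Subtracting the Receiver 0 equation from the Receiver 1 and Receiver 2 equations removes the quadratic terms:
-142.6 x + 156.6 y = 95.38
153.0 x + 94.6 y = -444.57
Solving the 2×2 system: x ≈ -2.1, y ≈ -1.3 km.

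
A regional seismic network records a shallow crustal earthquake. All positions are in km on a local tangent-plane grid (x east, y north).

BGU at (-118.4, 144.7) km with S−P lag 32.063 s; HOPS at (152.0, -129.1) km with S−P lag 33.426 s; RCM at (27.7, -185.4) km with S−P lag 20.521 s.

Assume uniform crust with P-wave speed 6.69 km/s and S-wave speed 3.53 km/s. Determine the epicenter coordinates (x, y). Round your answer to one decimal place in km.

(-95.3, -93.8)

Distance from S−P lag: d = Δt · v_P v_S / (v_P − v_S) = Δt · (6.69·3.53)/(6.69−3.53) ≈ 7.4733·Δt.
So d_BGU = 239.62, d_HOPS = 249.80, d_RCM = 153.36 km.
Circle about each station: (x + 118.4)² + (y − 144.7)² = 239.62²; (x − 152.0)² + (y + 129.1)² = 249.80²; (x − 27.7)² + (y + 185.4)² = 153.36².
Subtracting the BGU equation from the HOPS and RCM equations removes the quadratic terms:
540.8 x − 547.6 y = -168.14
292.2 x − 660.2 y = 34082.25
Solving the 2×2 system: x ≈ -95.3, y ≈ -93.8 km.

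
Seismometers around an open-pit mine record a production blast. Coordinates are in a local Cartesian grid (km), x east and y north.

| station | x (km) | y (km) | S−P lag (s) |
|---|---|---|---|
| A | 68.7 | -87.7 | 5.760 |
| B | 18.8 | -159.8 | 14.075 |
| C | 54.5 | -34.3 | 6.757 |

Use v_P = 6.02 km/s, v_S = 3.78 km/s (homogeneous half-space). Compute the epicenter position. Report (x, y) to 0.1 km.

(119.0, -57.8)

Distance from S−P lag: d = Δt · v_P v_S / (v_P − v_S) = Δt · (6.02·3.78)/(6.02−3.78) ≈ 10.1587·Δt.
So d_A = 58.51, d_B = 142.98, d_C = 68.64 km.
Circle about each station: (x − 68.7)² + (y + 87.7)² = 58.51²; (x − 18.8)² + (y + 159.8)² = 142.98²; (x − 54.5)² + (y + 34.3)² = 68.64².
Subtracting the A equation from the B and C equations removes the quadratic terms:
-99.8 x − 144.2 y = -3541.36
-28.4 x + 106.8 y = -9552.27
Solving the 2×2 system: x ≈ 119.0, y ≈ -57.8 km.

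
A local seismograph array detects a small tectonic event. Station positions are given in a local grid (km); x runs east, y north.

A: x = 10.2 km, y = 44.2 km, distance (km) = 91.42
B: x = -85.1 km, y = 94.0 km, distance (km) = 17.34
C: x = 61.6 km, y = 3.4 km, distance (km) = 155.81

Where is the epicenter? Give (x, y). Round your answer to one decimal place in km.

-73.4 km east, 81.2 km north

Circle about each station: (x − 10.2)² + (y − 44.2)² = 91.42²; (x + 85.1)² + (y − 94.0)² = 17.34²; (x − 61.6)² + (y − 3.4)² = 155.81².
Subtracting the A equation from the B and C equations removes the quadratic terms:
-190.6 x + 99.6 y = 22077.27
102.8 x − 81.6 y = -14170.70
Solving the 2×2 system: x ≈ -73.4, y ≈ 81.2 km.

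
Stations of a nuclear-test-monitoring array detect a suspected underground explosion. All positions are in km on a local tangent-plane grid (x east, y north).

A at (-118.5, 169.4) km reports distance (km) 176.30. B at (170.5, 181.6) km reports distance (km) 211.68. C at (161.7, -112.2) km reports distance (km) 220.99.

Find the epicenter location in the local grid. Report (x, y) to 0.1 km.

x ≈ 7.7 km, y ≈ 46.3 km

Circle about each station: (x + 118.5)² + (y − 169.4)² = 176.30²; (x − 170.5)² + (y − 181.6)² = 211.68²; (x − 161.7)² + (y + 112.2)² = 220.99².
Subtracting the A equation from the B and C equations removes the quadratic terms:
578.0 x + 24.4 y = 5583.47
560.4 x − 563.2 y = -21757.77
Solving the 2×2 system: x ≈ 7.7, y ≈ 46.3 km.
Check against A (with the unrounded x, y): √((x + 118.5)²+(y − 169.4)²) = 176.30 ≈ 176.30 km. ✓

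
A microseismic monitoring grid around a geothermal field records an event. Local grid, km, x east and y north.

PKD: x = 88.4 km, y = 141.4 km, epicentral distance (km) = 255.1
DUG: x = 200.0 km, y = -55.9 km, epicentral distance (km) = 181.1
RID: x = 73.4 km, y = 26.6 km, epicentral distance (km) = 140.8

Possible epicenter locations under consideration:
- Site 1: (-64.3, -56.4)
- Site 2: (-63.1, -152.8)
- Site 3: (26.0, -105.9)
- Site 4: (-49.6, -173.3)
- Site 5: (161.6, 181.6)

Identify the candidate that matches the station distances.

Site 3

For each candidate, compare |candidate − station| to the reported distance:
Site 1: residuals PKD 5.2, DUG 83.2, RID 20.0 → max 83.2 km
Site 2: residuals PKD 75.8, DUG 99.3, RID 84.6 → max 99.3 km
Site 3: residuals PKD 0.0, DUG 0.1, RID 0.1 → max 0.1 km
Site 4: residuals PKD 88.5, DUG 94.7, RID 93.9 → max 94.7 km
Site 5: residuals PKD 171.6, DUG 59.5, RID 37.5 → max 171.6 km
Only Site 3 has all residuals ≈ 0.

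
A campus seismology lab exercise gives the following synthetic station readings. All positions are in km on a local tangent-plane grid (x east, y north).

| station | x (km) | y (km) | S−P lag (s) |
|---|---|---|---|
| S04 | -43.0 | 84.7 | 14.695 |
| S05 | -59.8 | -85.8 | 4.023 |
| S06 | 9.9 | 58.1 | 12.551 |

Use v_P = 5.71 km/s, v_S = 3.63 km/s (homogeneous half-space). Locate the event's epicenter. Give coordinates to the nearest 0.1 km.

Distance from S−P lag: d = Δt · v_P v_S / (v_P − v_S) = Δt · (5.71·3.63)/(5.71−3.63) ≈ 9.9650·Δt.
So d_S04 = 146.44, d_S05 = 40.09, d_S06 = 125.07 km.
Circle about each station: (x + 43.0)² + (y − 84.7)² = 146.44²; (x + 59.8)² + (y + 85.8)² = 40.09²; (x − 9.9)² + (y − 58.1)² = 125.07².
Subtracting pairs of circle equations eliminates x²+y² and gives linear equations (the radical axes):
-33.6 x − 341.0 y = 21752.06
105.8 x − 53.2 y = 252.70
Solving the 2×2 system: x ≈ -28.3, y ≈ -61.0 km.

-28.3 km east, -61.0 km north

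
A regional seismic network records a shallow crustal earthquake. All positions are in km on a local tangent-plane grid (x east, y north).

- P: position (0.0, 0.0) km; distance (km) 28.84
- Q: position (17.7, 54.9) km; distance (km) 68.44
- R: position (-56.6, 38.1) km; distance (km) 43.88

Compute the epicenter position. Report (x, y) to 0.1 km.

Circle about each station: x² + y² = 28.84²; (x − 17.7)² + (y − 54.9)² = 68.44²; (x + 56.6)² + (y − 38.1)² = 43.88².
Subtracting pairs of circle equations eliminates x²+y² and gives linear equations (the radical axes):
35.4 x + 109.8 y = -524.99
-113.2 x + 76.2 y = 3561.46
Solving the 2×2 system: x ≈ -28.5, y ≈ 4.4 km.

-28.5 km east, 4.4 km north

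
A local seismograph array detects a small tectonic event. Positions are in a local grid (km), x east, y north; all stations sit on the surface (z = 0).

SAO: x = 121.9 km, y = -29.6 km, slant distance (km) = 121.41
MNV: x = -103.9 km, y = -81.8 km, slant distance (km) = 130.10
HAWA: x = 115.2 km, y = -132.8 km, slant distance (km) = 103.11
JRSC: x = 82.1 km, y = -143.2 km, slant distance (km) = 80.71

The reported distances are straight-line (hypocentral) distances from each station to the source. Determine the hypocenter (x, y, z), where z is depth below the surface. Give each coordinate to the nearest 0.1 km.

(22.9, -94.9, 26.0)

Each station gives a sphere (x−x_i)² + (y−y_i)² + z² = d_i² (stations at z=0).
Subtracting the SAO sphere from MNV and HAWA: z² cancels, leaving linear equations in x and y:
-451.6 x − 104.4 y = -434.94
-13.4 x − 206.4 y = 19279.83
Solving: x ≈ 22.901, y ≈ -94.897 km (keep extra digits for the depth step; rounded: 22.9, -94.9).
Then from the SAO sphere: z² = 121.41² − (x − 121.9)² − (y + 29.6)² with x = 22.901, y = -94.897, so z ≈ 25.998 ≈ 26.0 km.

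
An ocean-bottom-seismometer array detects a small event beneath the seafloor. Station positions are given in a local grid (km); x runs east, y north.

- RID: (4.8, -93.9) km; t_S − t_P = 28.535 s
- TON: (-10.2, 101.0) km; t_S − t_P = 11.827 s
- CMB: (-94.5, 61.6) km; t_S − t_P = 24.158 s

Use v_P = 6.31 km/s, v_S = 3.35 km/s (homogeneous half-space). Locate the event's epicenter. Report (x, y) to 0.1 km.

74.2 km east, 97.7 km north

Distance from S−P lag: d = Δt · v_P v_S / (v_P − v_S) = Δt · (6.31·3.35)/(6.31−3.35) ≈ 7.1414·Δt.
So d_RID = 203.78, d_TON = 84.46, d_CMB = 172.52 km.
Circle about each station: (x − 4.8)² + (y + 93.9)² = 203.78²; (x + 10.2)² + (y − 101.0)² = 84.46²; (x + 94.5)² + (y − 61.6)² = 172.52².
Subtracting pairs of circle equations eliminates x²+y² and gives linear equations (the radical axes):
-30.0 x + 389.8 y = 35857.59
-198.6 x + 311.0 y = 15647.70
Solving the 2×2 system: x ≈ 74.2, y ≈ 97.7 km.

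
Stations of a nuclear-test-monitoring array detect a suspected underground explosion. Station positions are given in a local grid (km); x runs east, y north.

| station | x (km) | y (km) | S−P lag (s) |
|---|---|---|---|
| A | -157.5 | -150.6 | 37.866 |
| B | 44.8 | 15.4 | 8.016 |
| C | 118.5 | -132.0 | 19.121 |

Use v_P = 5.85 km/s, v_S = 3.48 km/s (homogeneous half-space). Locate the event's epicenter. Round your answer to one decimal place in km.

x ≈ 111.6 km, y ≈ 32.1 km

Distance from S−P lag: d = Δt · v_P v_S / (v_P − v_S) = Δt · (5.85·3.48)/(5.85−3.48) ≈ 8.5899·Δt.
So d_A = 325.26, d_B = 68.86, d_C = 164.25 km.
Circle about each station: (x + 157.5)² + (y + 150.6)² = 325.26²; (x − 44.8)² + (y − 15.4)² = 68.86²; (x − 118.5)² + (y + 132.0)² = 164.25².
Subtracting the A equation from the B and C equations removes the quadratic terms:
404.6 x + 332.0 y = 55809.96
552.0 x + 37.2 y = 62795.65
Solving the 2×2 system: x ≈ 111.6, y ≈ 32.1 km.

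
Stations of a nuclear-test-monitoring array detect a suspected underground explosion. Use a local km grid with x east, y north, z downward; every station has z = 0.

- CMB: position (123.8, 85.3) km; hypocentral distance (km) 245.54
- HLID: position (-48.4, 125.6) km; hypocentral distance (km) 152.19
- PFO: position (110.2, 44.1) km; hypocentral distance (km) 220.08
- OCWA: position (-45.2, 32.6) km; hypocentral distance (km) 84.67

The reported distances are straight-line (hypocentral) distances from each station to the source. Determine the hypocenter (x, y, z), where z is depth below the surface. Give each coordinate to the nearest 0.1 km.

Each station gives a sphere (x−x_i)² + (y−y_i)² + z² = d_i² (stations at z=0).
Subtracting the CMB sphere from HLID and PFO: z² cancels, leaving linear equations in x and y:
-344.4 x + 80.6 y = 32643.49
-27.2 x − 82.4 y = 3341.01
Solving: x ≈ -96.795, y ≈ -8.594 km (keep extra digits for the depth step; rounded: -96.8, -8.6).
Then from the CMB sphere: z² = 245.54² − (x − 123.8)² − (y − 85.3)² with x = -96.795, y = -8.594, so z ≈ 53.025 ≈ 53.0 km.
Check against OCWA (with the unrounded solution): distance 84.68 ≈ 84.67 km. ✓

(-96.8, -8.6, 53.0)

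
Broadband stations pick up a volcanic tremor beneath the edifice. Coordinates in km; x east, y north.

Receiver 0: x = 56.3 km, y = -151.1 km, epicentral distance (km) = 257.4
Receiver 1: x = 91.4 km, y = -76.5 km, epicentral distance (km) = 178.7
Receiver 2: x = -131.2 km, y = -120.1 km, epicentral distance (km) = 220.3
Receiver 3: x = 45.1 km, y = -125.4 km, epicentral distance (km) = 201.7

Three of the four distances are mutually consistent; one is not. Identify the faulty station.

Receiver 0

Solve using three stations at a time. Using Receiver 1, Receiver 2, Receiver 3 (subtract circle equations pairwise → linear system) gives (x, y) ≈ (-15.1, 67.4).
Distances from that point to each station vs reported:
  Receiver 0: calculated 229.9 vs reported 257.4 → residual 27.5 km
  Receiver 1: calculated 179.0 vs reported 178.7 → residual 0.3 km
  Receiver 2: calculated 220.6 vs reported 220.3 → residual 0.3 km
  Receiver 3: calculated 202.0 vs reported 201.7 → residual 0.3 km
Receiver 1, Receiver 2, Receiver 3 are mutually consistent (residuals ≈ 0); Receiver 0 is off by 27.5 km.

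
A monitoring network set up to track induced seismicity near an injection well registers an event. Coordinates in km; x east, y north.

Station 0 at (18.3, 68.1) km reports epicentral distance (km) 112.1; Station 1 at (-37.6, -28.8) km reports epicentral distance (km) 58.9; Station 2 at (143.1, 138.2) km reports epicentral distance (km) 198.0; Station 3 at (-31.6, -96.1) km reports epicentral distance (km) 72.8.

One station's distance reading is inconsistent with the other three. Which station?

Solve using three stations at a time. Using Station 0, Station 1, Station 3 (subtract circle equations pairwise → linear system) gives (x, y) ≈ (19.4, -44.0).
Distances from that point to each station vs reported:
  Station 0: calculated 112.1 vs reported 112.1 → residual 0.0 km
  Station 1: calculated 59.0 vs reported 58.9 → residual 0.1 km
  Station 2: calculated 220.3 vs reported 198.0 → residual 22.3 km
  Station 3: calculated 72.9 vs reported 72.8 → residual 0.1 km
Station 0, Station 1, Station 3 are mutually consistent (residuals ≈ 0); Station 2 is off by 22.3 km.

Station 2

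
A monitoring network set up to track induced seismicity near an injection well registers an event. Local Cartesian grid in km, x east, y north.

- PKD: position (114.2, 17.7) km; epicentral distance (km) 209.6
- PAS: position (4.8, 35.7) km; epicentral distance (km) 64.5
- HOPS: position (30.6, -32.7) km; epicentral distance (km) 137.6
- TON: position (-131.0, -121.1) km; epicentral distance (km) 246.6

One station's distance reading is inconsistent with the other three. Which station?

Solve using three stations at a time. Using PAS, HOPS, TON (subtract circle equations pairwise → linear system) gives (x, y) ≈ (-15.7, 96.9).
Distances from that point to each station vs reported:
  PKD: calculated 152.1 vs reported 209.6 → residual 57.5 km
  PAS: calculated 64.5 vs reported 64.5 → residual 0.0 km
  HOPS: calculated 137.6 vs reported 137.6 → residual 0.0 km
  TON: calculated 246.6 vs reported 246.6 → residual 0.0 km
PAS, HOPS, TON are mutually consistent (residuals ≈ 0); PKD is off by 57.5 km.

PKD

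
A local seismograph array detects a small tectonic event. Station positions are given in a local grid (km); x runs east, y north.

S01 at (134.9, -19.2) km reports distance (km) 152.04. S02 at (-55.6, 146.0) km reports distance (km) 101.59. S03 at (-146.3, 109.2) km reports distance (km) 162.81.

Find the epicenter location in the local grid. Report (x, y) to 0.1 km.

(11.7, 69.9)

Circle about each station: (x − 134.9)² + (y + 19.2)² = 152.04²; (x + 55.6)² + (y − 146.0)² = 101.59²; (x + 146.3)² + (y − 109.2)² = 162.81².
Subtracting the S01 equation from the S02 and S03 equations removes the quadratic terms:
-381.0 x + 330.4 y = 18636.34
-562.4 x + 256.8 y = 11370.75
Solving the 2×2 system: x ≈ 11.7, y ≈ 69.9 km.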